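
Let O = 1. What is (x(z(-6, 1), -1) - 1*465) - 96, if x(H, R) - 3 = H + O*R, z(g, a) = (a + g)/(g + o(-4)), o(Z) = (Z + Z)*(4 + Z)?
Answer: -3349/6 ≈ -558.17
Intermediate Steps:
o(Z) = 2*Z*(4 + Z) (o(Z) = (2*Z)*(4 + Z) = 2*Z*(4 + Z))
z(g, a) = (a + g)/g (z(g, a) = (a + g)/(g + 2*(-4)*(4 - 4)) = (a + g)/(g + 2*(-4)*0) = (a + g)/(g + 0) = (a + g)/g)
x(H, R) = 3 + H + R (x(H, R) = 3 + (H + 1*R) = 3 + (H + R) = 3 + H + R)
(x(z(-6, 1), -1) - 1*465) - 96 = ((3 + (1 - 6)/(-6) - 1) - 1*465) - 96 = ((3 - ⅙*(-5) - 1) - 465) - 96 = ((3 + ⅚ - 1) - 465) - 96 = (17/6 - 465) - 96 = -2773/6 - 96 = -3349/6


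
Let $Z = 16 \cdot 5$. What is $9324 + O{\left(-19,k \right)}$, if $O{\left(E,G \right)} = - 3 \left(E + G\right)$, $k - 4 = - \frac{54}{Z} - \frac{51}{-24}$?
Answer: $\frac{187293}{20} \approx 9364.7$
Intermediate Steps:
$Z = 80$
$k = \frac{109}{20}$ ($k = 4 - \left(- \frac{17}{8} + \frac{27}{40}\right) = 4 - - \frac{29}{20} = 4 + \left(- \frac{27}{40} + \frac{17}{8}\right) = 4 + \frac{29}{20} = \frac{109}{20} \approx 5.45$)
$O{\left(E,G \right)} = - 3 E - 3 G$
$9324 + O{\left(-19,k \right)} = 9324 - - \frac{813}{20} = 9324 + \left(57 - \frac{327}{20}\right) = 9324 + \frac{813}{20} = \frac{187293}{20}$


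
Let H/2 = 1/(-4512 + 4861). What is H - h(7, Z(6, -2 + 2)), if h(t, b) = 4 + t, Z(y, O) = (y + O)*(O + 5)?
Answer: -3837/349 ≈ -10.994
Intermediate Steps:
H = 2/349 (H = 2/(-4512 + 4861) = 2/349 ≈ 0.0057307)
Z(y, O) = (5 + O)*(O + y) (Z(y, O) = (O + y)*(5 + O) = (5 + O)*(O + y))
H - h(7, Z(6, -2 + 2)) = 2/349 - (4 + 7) = 2/349 - 1*11 = 2/349 - 11 = -3837/349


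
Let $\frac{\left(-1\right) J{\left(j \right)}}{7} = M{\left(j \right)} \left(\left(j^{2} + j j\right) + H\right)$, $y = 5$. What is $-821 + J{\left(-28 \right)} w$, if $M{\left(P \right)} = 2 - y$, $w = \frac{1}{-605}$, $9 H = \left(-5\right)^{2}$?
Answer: $- \frac{1589074}{1815} \approx -875.52$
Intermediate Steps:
$H = \frac{25}{9}$ ($H = \frac{\left(-5\right)^{2}}{9} = \frac{1}{9} \cdot 25 = \frac{25}{9} \approx 2.7778$)
$w = - \frac{1}{605} \approx -0.0016529$
$M{\left(P \right)} = -3$ ($M{\left(P \right)} = 2 - 5 = -3$)
$J{\left(j \right)} = \frac{175}{3} + 42 j^{2}$ ($J{\left(j \right)} = - 7 \left(- 3 \left(\left(j^{2} + j j\right) + \frac{25}{9}\right)\right) = - 7 \left(- 3 \left(\left(j^{2} + j^{2}\right) + \frac{25}{9}\right)\right) = - 7 \left(- 3 \left(2 j^{2} + \frac{25}{9}\right)\right) = - 7 \left(- 3 \left(\frac{25}{9} + 2 j^{2}\right)\right) = - 7 \left(- \frac{25}{3} - 6 j^{2}\right) = \frac{175}{3} + 42 j^{2}$)
$-821 + J{\left(-28 \right)} w = -821 + \left(\frac{175}{3} + 42 \left(-28\right)^{2}\right) \left(- \frac{1}{605}\right) = -821 + \left(\frac{175}{3} + 42 \cdot 784\right) \left(- \frac{1}{605}\right) = -821 + \left(\frac{175}{3} + 32928\right) \left(- \frac{1}{605}\right) = -821 + \frac{98959}{3} \left(- \frac{1}{605}\right) = -821 - \frac{98959}{1815} = - \frac{1589074}{1815}$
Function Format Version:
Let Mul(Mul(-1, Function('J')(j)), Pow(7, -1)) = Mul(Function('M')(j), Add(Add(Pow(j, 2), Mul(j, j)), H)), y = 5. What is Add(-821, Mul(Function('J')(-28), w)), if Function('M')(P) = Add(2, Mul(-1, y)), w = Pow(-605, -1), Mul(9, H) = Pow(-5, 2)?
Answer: Rational(-1589074, 1815) ≈ -875.52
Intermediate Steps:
H = Rational(25, 9) (H = Mul(Rational(1, 9), Pow(-5, 2)) = Mul(Rational(1, 9), 25) = Rational(25, 9) ≈ 2.7778)
w = Rational(-1, 605) ≈ -0.0016529
Function('M')(P) = -3 (Function('M')(P) = Add(2, Mul(-1, 5)) = Add(2, -5) = -3)
Function('J')(j) = Add(Rational(175, 3), Mul(42, Pow(j, 2))) (Function('J')(j) = Mul(-7, Mul(-3, Add(Add(Pow(j, 2), Mul(j, j)), Rational(25, 9)))) = Mul(-7, Mul(-3, Add(Add(Pow(j, 2), Pow(j, 2)), Rational(25, 9)))) = Mul(-7, Mul(-3, Add(Mul(2, Pow(j, 2)), Rational(25, 9)))) = Mul(-7, Mul(-3, Add(Rational(25, 9), Mul(2, Pow(j, 2))))) = Mul(-7, Add(Rational(-25, 3), Mul(-6, Pow(j, 2)))) = Add(Rational(175, 3), Mul(42, Pow(j, 2))))
Add(-821, Mul(Function('J')(-28), w)) = Add(-821, Mul(Add(Rational(175, 3), Mul(42, Pow(-28, 2))), Rational(-1, 605))) = Add(-821, Mul(Add(Rational(175, 3), Mul(42, 784)), Rational(-1, 605))) = Add(-821, Mul(Add(Rational(175, 3), 32928), Rational(-1, 605))) = Add(-821, Mul(Rational(98959, 3), Rational(-1, 605))) = Add(-821, Rational(-98959, 1815)) = Rational(-1589074, 1815)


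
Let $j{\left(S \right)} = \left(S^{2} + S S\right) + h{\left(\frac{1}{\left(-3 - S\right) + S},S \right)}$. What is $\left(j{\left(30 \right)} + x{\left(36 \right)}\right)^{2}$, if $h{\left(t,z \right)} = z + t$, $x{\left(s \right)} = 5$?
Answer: $\frac{30294016}{9} \approx 3.366 \cdot 10^{6}$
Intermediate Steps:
$h{\left(t,z \right)} = t + z$
$j{\left(S \right)} = - \frac{1}{3} + S + 2 S^{2}$ ($j{\left(S \right)} = \left(S^{2} + S S\right) + \left(\frac{1}{\left(-3 - S\right) + S} + S\right) = \left(S^{2} + S^{2}\right) + \left(\frac{1}{-3} + S\right) = 2 S^{2} + \left(- \frac{1}{3} + S\right) = - \frac{1}{3} + S + 2 S^{2}$)
$\left(j{\left(30 \right)} + x{\left(36 \right)}\right)^{2} = \left(\left(- \frac{1}{3} + 30 + 2 \cdot 30^{2}\right) + 5\right)^{2} = \left(\left(- \frac{1}{3} + 30 + 2 \cdot 900\right) + 5\right)^{2} = \left(\left(- \frac{1}{3} + 30 + 1800\right) + 5\right)^{2} = \left(\frac{5489}{3} + 5\right)^{2} = \left(\frac{5504}{3}\right)^{2} = \frac{30294016}{9}$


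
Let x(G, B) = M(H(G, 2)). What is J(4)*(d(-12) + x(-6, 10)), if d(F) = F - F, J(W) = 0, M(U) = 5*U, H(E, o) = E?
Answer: 0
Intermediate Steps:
x(G, B) = 5*G
d(F) = 0
J(4)*(d(-12) + x(-6, 10)) = 0*(0 + 5*(-6)) = 0*(0 - 30) = 0*(-30) = 0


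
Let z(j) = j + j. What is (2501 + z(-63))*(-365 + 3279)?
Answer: 6920750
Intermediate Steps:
z(j) = 2*j
(2501 + z(-63))*(-365 + 3279) = (2501 + 2*(-63))*(-365 + 3279) = (2501 - 126)*2914 = 2375*2914 = 6920750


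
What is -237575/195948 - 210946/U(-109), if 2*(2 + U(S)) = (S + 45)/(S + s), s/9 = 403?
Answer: 12117742057537/115413372 ≈ 1.0499e+5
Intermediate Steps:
s = 3627 (s = 9*403 = 3627)
U(S) = -2 + (45 + S)/(2*(3627 + S)) (U(S) = -2 + ((S + 45)/(S + 3627))/2 = -2 + ((45 + S)/(3627 + S))/2 = -2 + (45 + S)/(2*(3627 + S)))
-237575/195948 - 210946/U(-109) = -237575/195948 - 210946*2*(3627 - 109)/(3*(-4821 - 1*(-109))) = -237575*1/195948 - 210946*7036/(3*(-4821 + 109)) = -237575/195948 - 210946/((3/2)*(1/3518)*(-4712)) = -237575/195948 - 210946/(-3534/1759) = -237575/195948 - 210946*(-1759/3534) = -237575/195948 + 185527007/1767 = 12117742057537/115413372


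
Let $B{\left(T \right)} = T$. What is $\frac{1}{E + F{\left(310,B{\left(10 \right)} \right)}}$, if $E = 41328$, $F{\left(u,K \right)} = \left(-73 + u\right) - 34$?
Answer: $\frac{1}{41531} \approx 2.4078 \cdot 10^{-5}$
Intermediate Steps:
$F{\left(u,K \right)} = -107 + u$
$\frac{1}{E + F{\left(310,B{\left(10 \right)} \right)}} = \frac{1}{41328 + \left(-107 + 310\right)} = \frac{1}{41328 + 203} = \frac{1}{41531}$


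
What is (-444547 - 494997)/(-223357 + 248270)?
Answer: -939544/24913 ≈ -37.713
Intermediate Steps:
(-444547 - 494997)/(-223357 + 248270) = -939544/24913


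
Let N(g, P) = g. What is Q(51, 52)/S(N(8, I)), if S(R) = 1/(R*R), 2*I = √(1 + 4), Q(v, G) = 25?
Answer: 1600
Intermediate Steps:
I = √5/2 (I = √(1 + 4)/2 = √5/2 ≈ 1.1180)
S(R) = R⁻² (S(R) = 1/(R²) = R⁻²)
Q(51, 52)/S(N(8, I)) = 25/(8⁻²) = 25/(1/64) = 25*64 = 1600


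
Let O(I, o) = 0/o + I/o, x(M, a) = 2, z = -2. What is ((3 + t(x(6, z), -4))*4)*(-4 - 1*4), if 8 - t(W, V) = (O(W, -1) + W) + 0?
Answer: -352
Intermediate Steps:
O(I, o) = I/o (O(I, o) = 0 + I/o = I/o)
t(W, V) = 8 (t(W, V) = 8 - ((W/(-1) + W) + 0) = 8 - ((W*(-1) + W) + 0) = 8 - ((-W + W) + 0) = 8 - (0 + 0) = 8 - 1*0 = 8 + 0 = 8)
((3 + t(x(6, z), -4))*4)*(-4 - 1*4) = ((3 + 8)*4)*(-4 - 1*4) = (11*4)*(-4 - 4) = 44*(-8) = -352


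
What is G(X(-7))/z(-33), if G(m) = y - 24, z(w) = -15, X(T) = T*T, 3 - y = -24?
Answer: -⅕ ≈ -0.20000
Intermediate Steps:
y = 27 (y = 3 - 1*(-24) = 3 + 24 = 27)
X(T) = T²
G(m) = 3 (G(m) = 27 - 24 = 3)
G(X(-7))/z(-33) = 3/(-15) = 3*(-1/15) = -⅕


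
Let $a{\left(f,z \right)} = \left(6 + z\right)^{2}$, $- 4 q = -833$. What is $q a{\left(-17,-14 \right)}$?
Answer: $13328$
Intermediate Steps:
$q = \frac{833}{4}$ ($q = \left(- \frac{1}{4}\right) \left(-833\right) = \frac{833}{4} \approx 208.25$)
$q a{\left(-17,-14 \right)} = \frac{833 \left(6 - 14\right)^{2}}{4} = \frac{833 \left(-8\right)^{2}}{4} = \frac{833}{4} \cdot 64 = 13328$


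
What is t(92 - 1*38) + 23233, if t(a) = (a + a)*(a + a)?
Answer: 34897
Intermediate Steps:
t(a) = 4*a² (t(a) = (2*a)*(2*a) = 4*a²)
t(92 - 1*38) + 23233 = 4*(92 - 1*38)² + 23233 = 4*(92 - 38)² + 23233 = 4*54² + 23233 = 4*2916 + 23233 = 11664 + 23233 = 34897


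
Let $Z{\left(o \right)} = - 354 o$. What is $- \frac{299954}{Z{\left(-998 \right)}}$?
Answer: $- \frac{149977}{176646} \approx -0.84903$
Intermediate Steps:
$- \frac{299954}{Z{\left(-998 \right)}} = - \frac{299954}{\left(-354\right) \left(-998\right)} = - \frac{299954}{353292} = \left(-299954\right) \frac{1}{353292} = - \frac{149977}{176646}$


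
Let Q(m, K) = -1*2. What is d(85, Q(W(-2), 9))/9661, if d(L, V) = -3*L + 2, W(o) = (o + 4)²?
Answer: -253/9661 ≈ -0.026188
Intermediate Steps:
W(o) = (4 + o)²
Q(m, K) = -2
d(L, V) = 2 - 3*L
d(85, Q(W(-2), 9))/9661 = (2 - 3*85)/9661 = (2 - 255)*(1/9661) = -253*1/9661 = -253/9661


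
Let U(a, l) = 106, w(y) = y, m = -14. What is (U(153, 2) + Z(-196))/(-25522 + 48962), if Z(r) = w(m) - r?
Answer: 18/1465 ≈ 0.012287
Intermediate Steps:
Z(r) = -14 - r
(U(153, 2) + Z(-196))/(-25522 + 48962) = (106 + (-14 - 1*(-196)))/(-25522 + 48962) = (106 + (-14 + 196))/23440 = (106 + 182)*(1/23440) = 288*(1/23440) = 18/1465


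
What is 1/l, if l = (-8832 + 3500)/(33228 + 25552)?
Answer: -14695/1333 ≈ -11.024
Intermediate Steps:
l = -1333/14695 (l = -5332/58780 = -5332*1/58780 = -1333/14695 ≈ -0.090711)
1/l = 1/(-1333/14695) = -14695/1333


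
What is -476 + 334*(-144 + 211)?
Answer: 21902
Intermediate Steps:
-476 + 334*(-144 + 211) = -476 + 334*67 = -476 + 22378 = 21902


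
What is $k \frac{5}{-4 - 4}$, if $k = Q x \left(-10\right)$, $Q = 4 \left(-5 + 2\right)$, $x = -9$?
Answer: $675$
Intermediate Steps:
$Q = -12$ ($Q = 4 \left(-3\right) = -12$)
$k = -1080$ ($k = \left(-12\right) \left(-9\right) \left(-10\right) = 108 \left(-10\right) = -1080$)
$k \frac{5}{-4 - 4} = - 1080 \frac{5}{-4 - 4} = - 1080 \frac{5}{-8} = - 1080 \cdot 5 \left(- \frac{1}{8}\right) = \left(-1080\right) \left(- \frac{5}{8}\right) = 675$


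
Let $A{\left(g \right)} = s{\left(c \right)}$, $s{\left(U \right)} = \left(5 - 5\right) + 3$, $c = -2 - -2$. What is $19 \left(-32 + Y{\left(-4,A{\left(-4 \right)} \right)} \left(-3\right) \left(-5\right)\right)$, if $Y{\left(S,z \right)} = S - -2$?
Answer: $-1178$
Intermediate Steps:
$c = 0$ ($c = -2 + 2 = 0$)
$s{\left(U \right)} = 3$ ($s{\left(U \right)} = 0 + 3 = 3$)
$A{\left(g \right)} = 3$
$Y{\left(S,z \right)} = 2 + S$ ($Y{\left(S,z \right)} = S + 2 = 2 + S$)
$19 \left(-32 + Y{\left(-4,A{\left(-4 \right)} \right)} \left(-3\right) \left(-5\right)\right) = 19 \left(-32 + \left(2 - 4\right) \left(-3\right) \left(-5\right)\right) = 19 \left(-32 + \left(-2\right) \left(-3\right) \left(-5\right)\right) = 19 \left(-32 + 6 \left(-5\right)\right) = 19 \left(-32 - 30\right) = 19 \left(-62\right) = -1178$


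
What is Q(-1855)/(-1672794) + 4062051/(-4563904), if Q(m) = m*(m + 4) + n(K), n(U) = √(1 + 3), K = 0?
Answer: -11232813631111/3817235613888 ≈ -2.9427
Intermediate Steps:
n(U) = 2 (n(U) = √4 = 2)
Q(m) = 2 + m*(4 + m) (Q(m) = m*(m + 4) + 2 = m*(4 + m) + 2 = 2 + m*(4 + m))
Q(-1855)/(-1672794) + 4062051/(-4563904) = (2 + (-1855)² + 4*(-1855))/(-1672794) + 4062051/(-4563904) = (2 + 3441025 - 7420)*(-1/1672794) + 4062051*(-1/4563904) = 3433607*(-1/1672794) - 4062051/4563904 = -3433607/1672794 - 4062051/4563904 = -11232813631111/3817235613888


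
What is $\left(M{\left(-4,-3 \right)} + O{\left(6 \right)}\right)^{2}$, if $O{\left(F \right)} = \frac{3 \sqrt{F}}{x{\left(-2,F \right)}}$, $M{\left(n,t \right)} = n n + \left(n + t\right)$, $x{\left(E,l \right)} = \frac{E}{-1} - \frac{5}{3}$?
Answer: $567 + 162 \sqrt{6} \approx 963.82$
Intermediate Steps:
$x{\left(E,l \right)} = - \frac{5}{3} - E$ ($x{\left(E,l \right)} = E \left(-1\right) - \frac{5}{3} = - E - \frac{5}{3} = - \frac{5}{3} - E$)
$M{\left(n,t \right)} = n + t + n^{2}$ ($M{\left(n,t \right)} = n^{2} + \left(n + t\right) = n + t + n^{2}$)
$O{\left(F \right)} = 9 \sqrt{F}$ ($O{\left(F \right)} = \frac{3 \sqrt{F}}{- \frac{5}{3} - -2} = \frac{3 \sqrt{F}}{- \frac{5}{3} + 2} = 3 \sqrt{F} \frac{1}{\frac{1}{3}} = 3 \sqrt{F} 3 = 9 \sqrt{F}$)
$\left(M{\left(-4,-3 \right)} + O{\left(6 \right)}\right)^{2} = \left(\left(-4 - 3 + \left(-4\right)^{2}\right) + 9 \sqrt{6}\right)^{2} = \left(\left(-4 - 3 + 16\right) + 9 \sqrt{6}\right)^{2} = \left(9 + 9 \sqrt{6}\right)^{2}$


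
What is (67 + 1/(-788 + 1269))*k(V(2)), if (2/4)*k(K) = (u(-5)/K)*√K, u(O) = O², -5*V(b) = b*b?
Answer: -805700*I*√5/481 ≈ -3745.5*I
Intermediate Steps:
V(b) = -b²/5 (V(b) = -b*b/5 = -b²/5)
k(K) = 50/√K (k(K) = 2*(((-5)²/K)*√K) = 2*((25/K)*√K) = 2*(25/√K) = 50/√K)
(67 + 1/(-788 + 1269))*k(V(2)) = (67 + 1/(-788 + 1269))*(50/√(-⅕*2²)) = (67 + 1/481)*(50/√(-⅕*4)) = (67 + 1/481)*(50/√(-⅘)) = 32228*(50*(-I*√5/2))/481 = 32228*(-25*I*√5)/481 = -805700*I*√5/481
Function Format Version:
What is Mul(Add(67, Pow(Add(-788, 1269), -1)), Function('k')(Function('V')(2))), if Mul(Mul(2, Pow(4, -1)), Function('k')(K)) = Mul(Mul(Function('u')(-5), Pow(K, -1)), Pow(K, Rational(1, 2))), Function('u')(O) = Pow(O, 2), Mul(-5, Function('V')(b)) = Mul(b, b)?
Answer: Mul(Rational(-805700, 481), I, Pow(5, Rational(1, 2))) ≈ Mul(-3745.5, I)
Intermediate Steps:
Function('V')(b) = Mul(Rational(-1, 5), Pow(b, 2)) (Function('V')(b) = Mul(Rational(-1, 5), Mul(b, b)) = Mul(Rational(-1, 5), Pow(b, 2)))
Function('k')(K) = Mul(50, Pow(K, Rational(-1, 2))) (Function('k')(K) = Mul(2, Mul(Mul(Pow(-5, 2), Pow(K, -1)), Pow(K, Rational(1, 2)))) = Mul(2, Mul(Mul(25, Pow(K, -1)), Pow(K, Rational(1, 2)))) = Mul(2, Mul(25, Pow(K, Rational(-1, 2)))) = Mul(50, Pow(K, Rational(-1, 2))))
Mul(Add(67, Pow(Add(-788, 1269), -1)), Function('k')(Function('V')(2))) = Mul(Add(67, Pow(Add(-788, 1269), -1)), Mul(50, Pow(Mul(Rational(-1, 5), Pow(2, 2)), Rational(-1, 2)))) = Mul(Add(67, Pow(481, -1)), Mul(50, Pow(Mul(Rational(-1, 5), 4), Rational(-1, 2)))) = Mul(Add(67, Rational(1, 481)), Mul(50, Pow(Rational(-4, 5), Rational(-1, 2)))) = Mul(Rational(32228, 481), Mul(50, Mul(Rational(-1, 2), I, Pow(5, Rational(1, 2))))) = Mul(Rational(32228, 481), Mul(-25, I, Pow(5, Rational(1, 2)))) = Mul(Rational(-805700, 481), I, Pow(5, Rational(1, 2)))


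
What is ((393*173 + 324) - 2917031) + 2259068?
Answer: -589650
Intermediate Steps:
((393*173 + 324) - 2917031) + 2259068 = ((67989 + 324) - 2917031) + 2259068 = (68313 - 2917031) + 2259068 = -2848718 + 2259068 = -589650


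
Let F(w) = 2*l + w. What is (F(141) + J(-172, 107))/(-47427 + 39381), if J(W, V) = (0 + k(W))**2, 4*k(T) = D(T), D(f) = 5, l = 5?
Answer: -2441/128736 ≈ -0.018961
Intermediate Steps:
F(w) = 10 + w (F(w) = 2*5 + w = 10 + w)
k(T) = 5/4 (k(T) = (1/4)*5 = 5/4)
J(W, V) = 25/16 (J(W, V) = (0 + 5/4)**2 = (5/4)**2 = 25/16)
(F(141) + J(-172, 107))/(-47427 + 39381) = ((10 + 141) + 25/16)/(-47427 + 39381) = (151 + 25/16)/(-8046) = (2441/16)*(-1/8046) = -2441/128736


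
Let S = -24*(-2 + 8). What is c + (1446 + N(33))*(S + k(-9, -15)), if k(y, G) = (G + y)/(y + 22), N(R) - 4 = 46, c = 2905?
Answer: -2798651/13 ≈ -2.1528e+5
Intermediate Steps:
N(R) = 50 (N(R) = 4 + 46 = 50)
S = -144 (S = -24*6 = -144)
k(y, G) = (G + y)/(22 + y)
c + (1446 + N(33))*(S + k(-9, -15)) = 2905 + (1446 + 50)*(-144 + (-15 - 9)/(22 - 9)) = 2905 + 1496*(-144 - 24/13) = 2905 + 1496*(-1896/13) = 2905 - 2836416/13 = -2798651/13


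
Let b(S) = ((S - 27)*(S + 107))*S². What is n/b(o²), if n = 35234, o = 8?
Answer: 17617/12957696 ≈ 0.0013596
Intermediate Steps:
b(S) = S²*(-27 + S)*(107 + S) (b(S) = ((-27 + S)*(107 + S))*S² = S²*(-27 + S)*(107 + S))
n/b(o²) = 35234/(((8²)²*(-2889 + (8²)² + 80*8²))) = 35234/((64²*(-2889 + 64² + 80*64))) = 35234/((4096*(-2889 + 4096 + 5120))) = 35234/((4096*6327)) = 35234/25915392 = 35234*(1/25915392) = 17617/12957696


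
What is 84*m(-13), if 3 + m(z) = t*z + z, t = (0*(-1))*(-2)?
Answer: -1344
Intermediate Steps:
t = 0 (t = 0*(-2) = 0)
m(z) = -3 + z (m(z) = -3 + (0*z + z) = -3 + (0 + z) = -3 + z)
84*m(-13) = 84*(-3 - 13) = 84*(-16) = -1344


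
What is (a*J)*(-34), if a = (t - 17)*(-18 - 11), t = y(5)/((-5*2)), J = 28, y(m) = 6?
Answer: -2429504/5 ≈ -4.8590e+5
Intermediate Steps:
t = -3/5 (t = 6/((-5*2)) = 6/(-10) = 6*(-1/10) = -3/5 ≈ -0.60000)
a = 2552/5 (a = (-3/5 - 17)*(-18 - 11) = -88/5*(-29) = 2552/5 ≈ 510.40)
(a*J)*(-34) = ((2552/5)*28)*(-34) = (71456/5)*(-34) = -2429504/5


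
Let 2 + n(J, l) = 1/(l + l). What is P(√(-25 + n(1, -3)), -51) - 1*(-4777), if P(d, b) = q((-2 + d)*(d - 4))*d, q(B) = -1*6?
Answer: 4777 - I*√978 ≈ 4777.0 - 31.273*I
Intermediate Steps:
n(J, l) = -2 + 1/(2*l) (n(J, l) = -2 + 1/(l + l) = -2 + 1/(2*l))
q(B) = -6
P(d, b) = -6*d
P(√(-25 + n(1, -3)), -51) - 1*(-4777) = -6*√(-25 + (-2 + (½)/(-3))) - 1*(-4777) = -6*√(-25 + (-2 + (½)*(-⅓))) + 4777 = -6*√(-25 + (-2 - ⅙)) + 4777 = -6*√(-25 - 13/6) + 4777 = -I*√978 + 4777 = 4777 - I*√978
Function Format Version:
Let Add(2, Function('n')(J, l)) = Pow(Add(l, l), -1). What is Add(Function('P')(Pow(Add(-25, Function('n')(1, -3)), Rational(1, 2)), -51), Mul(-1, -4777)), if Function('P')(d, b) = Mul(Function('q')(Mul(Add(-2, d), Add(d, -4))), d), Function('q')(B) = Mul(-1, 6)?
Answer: Add(4777, Mul(-1, I, Pow(978, Rational(1, 2)))) ≈ Add(4777.0, Mul(-31.273, I))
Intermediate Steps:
Function('n')(J, l) = Add(-2, Mul(Rational(1, 2), Pow(l, -1))) (Function('n')(J, l) = Add(-2, Pow(Add(l, l), -1)) = Add(-2, Pow(Mul(2, l), -1)) = Add(-2, Mul(Rational(1, 2), Pow(l, -1))))
Function('q')(B) = -6
Function('P')(d, b) = Mul(-6, d)
Add(Function('P')(Pow(Add(-25, Function('n')(1, -3)), Rational(1, 2)), -51), Mul(-1, -4777)) = Add(Mul(-6, Pow(Add(-25, Add(-2, Mul(Rational(1, 2), Pow(-3, -1)))), Rational(1, 2))), Mul(-1, -4777)) = Add(Mul(-6, Pow(Add(-25, Add(-2, Mul(Rational(1, 2), Rational(-1, 3)))), Rational(1, 2))), 4777) = Add(Mul(-6, Pow(Add(-25, Add(-2, Rational(-1, 6))), Rational(1, 2))), 4777) = Add(Mul(-6, Pow(Add(-25, Rational(-13, 6)), Rational(1, 2))), 4777) = Add(Mul(-6, Pow(Rational(-163, 6), Rational(1, 2))), 4777) = Add(Mul(-6, Mul(Rational(1, 6), I, Pow(978, Rational(1, 2)))), 4777) = Add(Mul(-1, I, Pow(978, Rational(1, 2))), 4777) = Add(4777, Mul(-1, I, Pow(978, Rational(1, 2))))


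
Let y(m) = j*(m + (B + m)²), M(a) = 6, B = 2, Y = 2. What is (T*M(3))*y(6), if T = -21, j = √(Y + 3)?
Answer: -8820*√5 ≈ -19722.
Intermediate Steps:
j = √5 (j = √(2 + 3) = √5 ≈ 2.2361)
y(m) = √5*(m + (2 + m)²)
(T*M(3))*y(6) = (-21*6)*(√5*(6 + (2 + 6)²)) = -126*√5*(6 + 8²) = -126*√5*(6 + 64) = -126*√5*70 = -8820*√5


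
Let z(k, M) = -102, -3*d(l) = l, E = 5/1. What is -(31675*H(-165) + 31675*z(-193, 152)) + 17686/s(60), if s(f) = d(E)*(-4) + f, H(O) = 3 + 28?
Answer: 224919029/100 ≈ 2.2492e+6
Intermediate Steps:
E = 5 (E = 5*1 = 5)
d(l) = -l/3
H(O) = 31
s(f) = 20/3 + f (s(f) = -⅓*5*(-4) + f = -5/3*(-4) + f = 20/3 + f)
-(31675*H(-165) + 31675*z(-193, 152)) + 17686/s(60) = -31675/(1/(31 - 102)) + 17686/(20/3 + 60) = -31675/(1/(-71)) + 17686/(200/3) = -31675/(-1/71) + 17686*(3/200) = -31675*(-71) + 26529/100 = 2248925 + 26529/100 = 224919029/100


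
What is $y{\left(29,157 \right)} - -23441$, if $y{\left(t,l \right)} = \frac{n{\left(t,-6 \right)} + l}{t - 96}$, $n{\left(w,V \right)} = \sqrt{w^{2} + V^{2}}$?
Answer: $\frac{1570390}{67} - \frac{\sqrt{877}}{67} \approx 23438.0$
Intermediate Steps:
$n{\left(w,V \right)} = \sqrt{V^{2} + w^{2}}$
$y{\left(t,l \right)} = \frac{l + \sqrt{36 + t^{2}}}{-96 + t}$ ($y{\left(t,l \right)} = \frac{\sqrt{\left(-6\right)^{2} + t^{2}} + l}{t - 96} = \frac{\sqrt{36 + t^{2}} + l}{-96 + t} = \frac{l + \sqrt{36 + t^{2}}}{-96 + t}$)
$y{\left(29,157 \right)} - -23441 = \frac{157 + \sqrt{36 + 29^{2}}}{-96 + 29} - -23441 = \frac{157 + \sqrt{36 + 841}}{-67} + 23441 = - \frac{157 + \sqrt{877}}{67} + 23441 = \left(- \frac{157}{67} - \frac{\sqrt{877}}{67}\right) + 23441 = \frac{1570390}{67} - \frac{\sqrt{877}}{67}$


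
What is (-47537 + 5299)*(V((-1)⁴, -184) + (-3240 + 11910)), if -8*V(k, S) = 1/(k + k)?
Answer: -2929606561/8 ≈ -3.6620e+8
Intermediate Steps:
V(k, S) = -1/(16*k) (V(k, S) = -1/(8*(k + k)) = -1/(2*k)/8 = -1/(16*k))
(-47537 + 5299)*(V((-1)⁴, -184) + (-3240 + 11910)) = (-47537 + 5299)*(-1/(16*((-1)⁴)) + (-3240 + 11910)) = -42238*(-1/16/1 + 8670) = -42238*(-1/16*1 + 8670) = -42238*(-1/16 + 8670) = -42238*138719/16 = -2929606561/8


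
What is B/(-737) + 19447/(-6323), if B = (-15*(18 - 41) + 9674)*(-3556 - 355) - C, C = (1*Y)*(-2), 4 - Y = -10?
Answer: 247747876324/4660051 ≈ 53164.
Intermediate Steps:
Y = 14 (Y = 4 - 1*(-10) = 4 + 10 = 14)
C = -28 (C = (1*14)*(-2) = 14*(-2) = -28)
B = -39184281 (B = (-15*(18 - 41) + 9674)*(-3556 - 355) - 1*(-28) = (-15*(-23) + 9674)*(-3911) + 28 = (345 + 9674)*(-3911) + 28 = 10019*(-3911) + 28 = -39184309 + 28 = -39184281)
B/(-737) + 19447/(-6323) = -39184281/(-737) + 19447/(-6323) = -39184281*(-1/737) + 19447*(-1/6323) = 39184281/737 - 19447/6323 = 247747876324/4660051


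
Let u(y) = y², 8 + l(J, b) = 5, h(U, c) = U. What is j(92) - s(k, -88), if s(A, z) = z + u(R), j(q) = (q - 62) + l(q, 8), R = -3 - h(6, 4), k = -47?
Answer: 34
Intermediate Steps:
l(J, b) = -3 (l(J, b) = -8 + 5 = -3)
R = -9 (R = -3 - 1*6 = -3 - 6 = -9)
j(q) = -65 + q (j(q) = (q - 62) - 3 = (-62 + q) - 3 = -65 + q)
s(A, z) = 81 + z (s(A, z) = z + (-9)² = z + 81 = 81 + z)
j(92) - s(k, -88) = (-65 + 92) - (81 - 88) = 27 - 1*(-7) = 27 + 7 = 34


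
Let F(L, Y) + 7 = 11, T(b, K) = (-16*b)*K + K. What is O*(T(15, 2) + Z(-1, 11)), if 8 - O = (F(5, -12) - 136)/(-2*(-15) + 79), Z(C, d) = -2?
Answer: -481920/109 ≈ -4421.3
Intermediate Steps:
T(b, K) = K - 16*K*b (T(b, K) = -16*K*b + K = K - 16*K*b)
F(L, Y) = 4 (F(L, Y) = -7 + 11 = 4)
O = 1004/109 (O = 8 - (4 - 136)/(-2*(-15) + 79) = 8 - (-132)/(30 + 79) = 8 - (-132)/109 = 8 - 1*(-132/109) = 8 + 132/109 = 1004/109 ≈ 9.2110)
O*(T(15, 2) + Z(-1, 11)) = 1004*(2*(1 - 16*15) - 2)/109 = 1004*(2*(1 - 240) - 2)/109 = 1004*(2*(-239) - 2)/109 = 1004*(-478 - 2)/109 = (1004/109)*(-480) = -481920/109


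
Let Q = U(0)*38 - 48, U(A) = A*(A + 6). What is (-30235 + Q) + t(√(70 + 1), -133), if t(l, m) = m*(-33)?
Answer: -25894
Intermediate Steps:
U(A) = A*(6 + A)
t(l, m) = -33*m
Q = -48 (Q = (0*(6 + 0))*38 - 48 = (0*6)*38 - 48 = 0*38 - 48 = 0 - 48 = -48)
(-30235 + Q) + t(√(70 + 1), -133) = (-30235 - 48) - 33*(-133) = -30283 + 4389 = -25894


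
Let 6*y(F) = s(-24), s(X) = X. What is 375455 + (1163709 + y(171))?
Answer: 1539160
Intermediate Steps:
y(F) = -4 (y(F) = (1/6)*(-24) = -4)
375455 + (1163709 + y(171)) = 375455 + (1163709 - 4) = 375455 + 1163705 = 1539160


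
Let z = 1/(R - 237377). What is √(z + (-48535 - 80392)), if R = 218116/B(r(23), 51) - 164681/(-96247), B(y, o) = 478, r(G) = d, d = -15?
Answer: I*√957312648059880201890292368005/2724927550178 ≈ 359.06*I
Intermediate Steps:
r(G) = -15
R = 10535864085/23003033 (R = 218116/478 - 164681/(-96247) = 218116*(1/478) - 164681*(-1/96247) = 109058/239 + 164681/96247 = 10535864085/23003033 ≈ 458.02)
z = -23003033/5449855100356 (z = 1/(10535864085/23003033 - 237377) = 1/(-5449855100356/23003033) = -23003033/5449855100356 ≈ -4.2209e-6)
√(z + (-48535 - 80392)) = √(-23003033/5449855100356 + (-48535 - 80392)) = √(-23003033/5449855100356 - 128927) = √(-702633468546601045/5449855100356) = I*√957312648059880201890292368005/2724927550178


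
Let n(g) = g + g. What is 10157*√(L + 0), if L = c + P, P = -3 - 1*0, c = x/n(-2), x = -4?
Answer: 10157*I*√2 ≈ 14364.0*I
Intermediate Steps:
n(g) = 2*g
c = 1 (c = -4/(2*(-2)) = -4/(-4) = -4*(-¼) = 1)
P = -3 (P = -3 + 0 = -3)
L = -2 (L = 1 - 3 = -2)
10157*√(L + 0) = 10157*√(-2 + 0) = 10157*√(-2) = 10157*(I*√2) = 10157*I*√2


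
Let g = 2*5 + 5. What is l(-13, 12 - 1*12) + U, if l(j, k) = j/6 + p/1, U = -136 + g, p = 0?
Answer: -739/6 ≈ -123.17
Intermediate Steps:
g = 15 (g = 10 + 5 = 15)
U = -121 (U = -136 + 15 = -121)
l(j, k) = j/6 (l(j, k) = j/6 + 0/1 = j*(⅙) + 0*1 = j/6 + 0 = j/6)
l(-13, 12 - 1*12) + U = (⅙)*(-13) - 121 = -13/6 - 121 = -739/6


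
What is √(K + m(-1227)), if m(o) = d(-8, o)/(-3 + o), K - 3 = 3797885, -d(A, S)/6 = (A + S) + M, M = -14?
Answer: √159605987155/205 ≈ 1948.8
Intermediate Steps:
d(A, S) = 84 - 6*A - 6*S (d(A, S) = -6*((A + S) - 14) = -6*(-14 + A + S) = 84 - 6*A - 6*S)
K = 3797888 (K = 3 + 3797885 = 3797888)
m(o) = (132 - 6*o)/(-3 + o) (m(o) = (84 - 6*(-8) - 6*o)/(-3 + o) = (84 + 48 - 6*o)/(-3 + o) = (132 - 6*o)/(-3 + o))
√(K + m(-1227)) = √(3797888 + 6*(22 - 1*(-1227))/(-3 - 1227)) = √(3797888 + 6*(22 + 1227)/(-1230)) = √(3797888 + 6*(-1/1230)*1249) = √(3797888 - 1249/205) = √(778565791/205) = √159605987155/205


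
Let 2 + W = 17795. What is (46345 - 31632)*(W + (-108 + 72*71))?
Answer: 335412261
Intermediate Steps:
W = 17793 (W = -2 + 17795 = 17793)
(46345 - 31632)*(W + (-108 + 72*71)) = (46345 - 31632)*(17793 + (-108 + 72*71)) = 14713*(17793 + (-108 + 5112)) = 14713*(17793 + 5004) = 14713*22797 = 335412261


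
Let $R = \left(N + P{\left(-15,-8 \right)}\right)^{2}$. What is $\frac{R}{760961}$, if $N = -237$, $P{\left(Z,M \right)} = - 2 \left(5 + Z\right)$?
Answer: $\frac{47089}{760961} \approx 0.061881$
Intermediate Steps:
$P{\left(Z,M \right)} = -10 - 2 Z$
$R = 47089$ ($R = \left(-237 - -20\right)^{2} = \left(-237 + \left(-10 + 30\right)\right)^{2} = \left(-237 + 20\right)^{2} = \left(-217\right)^{2} = 47089$)
$\frac{R}{760961} = \frac{47089}{760961}$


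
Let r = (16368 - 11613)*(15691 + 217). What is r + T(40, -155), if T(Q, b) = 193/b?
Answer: 11724593507/155 ≈ 7.5642e+7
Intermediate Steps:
r = 75642540 (r = 4755*15908 = 75642540)
r + T(40, -155) = 75642540 + 193/(-155) = 75642540 + 193*(-1/155) = 75642540 - 193/155 = 11724593507/155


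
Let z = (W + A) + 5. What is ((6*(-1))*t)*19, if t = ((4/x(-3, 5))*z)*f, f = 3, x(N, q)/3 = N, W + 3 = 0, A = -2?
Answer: 0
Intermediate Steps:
W = -3 (W = -3 + 0 = -3)
x(N, q) = 3*N
z = 0 (z = (-3 - 2) + 5 = -5 + 5 = 0)
t = 0 (t = ((4/((3*(-3))))*0)*3 = ((4/(-9))*0)*3 = ((4*(-⅑))*0)*3 = -4/9*0*3 = 0*3 = 0)
((6*(-1))*t)*19 = ((6*(-1))*0)*19 = -6*0*19 = 0*19 = 0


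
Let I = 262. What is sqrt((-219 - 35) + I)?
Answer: 2*sqrt(2) ≈ 2.8284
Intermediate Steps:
sqrt((-219 - 35) + I) = sqrt((-219 - 35) + 262) = sqrt(-254 + 262) = sqrt(8) = 2*sqrt(2)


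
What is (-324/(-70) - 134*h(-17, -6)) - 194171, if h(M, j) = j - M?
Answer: -6847413/35 ≈ -1.9564e+5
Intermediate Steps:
(-324/(-70) - 134*h(-17, -6)) - 194171 = (-324/(-70) - 134*(-6 - 1*(-17))) - 194171 = (-324*(-1/70) - 134*(-6 + 17)) - 194171 = (162/35 - 134*11) - 194171 = (162/35 - 1474) - 194171 = -51428/35 - 194171 = -6847413/35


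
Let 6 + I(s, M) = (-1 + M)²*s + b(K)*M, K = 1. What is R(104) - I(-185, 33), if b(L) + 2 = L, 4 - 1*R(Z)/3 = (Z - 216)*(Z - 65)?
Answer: 202595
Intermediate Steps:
R(Z) = 12 - 3*(-216 + Z)*(-65 + Z) (R(Z) = 12 - 3*(Z - 216)*(Z - 65) = 12 - 3*(-216 + Z)*(-65 + Z))
b(L) = -2 + L
I(s, M) = -6 - M + s*(-1 + M)² (I(s, M) = -6 + ((-1 + M)²*s + (-2 + 1)*M) = -6 + (s*(-1 + M)² - M) = -6 + (-M + s*(-1 + M)²) = -6 - M + s*(-1 + M)²)
R(104) - I(-185, 33) = (-42108 - 3*104² + 843*104) - (-6 - 1*33 - 185*(-1 + 33)²) = (-42108 - 3*10816 + 87672) - (-6 - 33 - 185*32²) = (-42108 - 32448 + 87672) - (-6 - 33 - 185*1024) = 13116 - (-6 - 33 - 189440) = 13116 - 1*(-189479) = 13116 + 189479 = 202595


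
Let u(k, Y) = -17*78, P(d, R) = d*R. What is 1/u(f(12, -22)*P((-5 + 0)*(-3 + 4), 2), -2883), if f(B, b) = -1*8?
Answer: -1/1326 ≈ -0.00075415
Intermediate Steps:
P(d, R) = R*d
f(B, b) = -8
u(k, Y) = -1326
1/u(f(12, -22)*P((-5 + 0)*(-3 + 4), 2), -2883) = 1/(-1326) = -1/1326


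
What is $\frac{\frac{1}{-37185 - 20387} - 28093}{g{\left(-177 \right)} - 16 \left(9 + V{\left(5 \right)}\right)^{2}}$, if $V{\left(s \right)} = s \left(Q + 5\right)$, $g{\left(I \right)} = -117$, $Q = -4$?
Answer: $\frac{1617370197}{187281716} \approx 8.636$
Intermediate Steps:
$V{\left(s \right)} = s$ ($V{\left(s \right)} = s \left(-4 + 5\right) = s 1 = s$)
$\frac{\frac{1}{-37185 - 20387} - 28093}{g{\left(-177 \right)} - 16 \left(9 + V{\left(5 \right)}\right)^{2}} = \frac{\frac{1}{-37185 - 20387} - 28093}{-117 - 16 \left(9 + 5\right)^{2}} = \frac{\frac{1}{-57572} - 28093}{-117 - 16 \cdot 14^{2}} = \frac{- \frac{1}{57572} - 28093}{-117 - 3136} = - \frac{1617370197}{57572 \left(-117 - 3136\right)} = - \frac{1617370197}{57572 \left(-3253\right)} = \left(- \frac{1617370197}{57572}\right) \left(- \frac{1}{3253}\right) = \frac{1617370197}{187281716}$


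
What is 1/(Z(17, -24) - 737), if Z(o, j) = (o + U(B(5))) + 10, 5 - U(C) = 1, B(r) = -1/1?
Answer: -1/706 ≈ -0.0014164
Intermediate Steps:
B(r) = -1 (B(r) = -1*1 = -1)
U(C) = 4 (U(C) = 5 - 1*1 = 5 - 1 = 4)
Z(o, j) = 14 + o (Z(o, j) = (o + 4) + 10 = (4 + o) + 10 = 14 + o)
1/(Z(17, -24) - 737) = 1/((14 + 17) - 737) = 1/(31 - 737) = 1/(-706) = -1/706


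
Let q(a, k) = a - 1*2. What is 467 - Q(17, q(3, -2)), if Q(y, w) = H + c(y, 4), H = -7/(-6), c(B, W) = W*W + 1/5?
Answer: 13489/30 ≈ 449.63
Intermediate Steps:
c(B, W) = ⅕ + W² (c(B, W) = W² + ⅕ = ⅕ + W²)
H = 7/6 (H = -7*(-⅙) = 7/6 ≈ 1.1667)
q(a, k) = -2 + a (q(a, k) = a - 2 = -2 + a)
Q(y, w) = 521/30 (Q(y, w) = 7/6 + (⅕ + 4²) = 7/6 + (⅕ + 16) = 7/6 + 81/5 = 521/30)
467 - Q(17, q(3, -2)) = 467 - 1*521/30 = 467 - 521/30 = 13489/30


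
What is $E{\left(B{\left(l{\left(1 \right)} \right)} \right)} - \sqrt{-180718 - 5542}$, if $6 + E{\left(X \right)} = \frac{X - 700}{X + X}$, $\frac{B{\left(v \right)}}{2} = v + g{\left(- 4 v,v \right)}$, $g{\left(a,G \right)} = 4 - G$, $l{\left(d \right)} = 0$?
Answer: $- \frac{197}{4} - 2 i \sqrt{46565} \approx -49.25 - 431.58 i$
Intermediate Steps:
$B{\left(v \right)} = 8$ ($B{\left(v \right)} = 2 \left(v - \left(-4 + v\right)\right) = 2 \cdot 4 = 8$)
$E{\left(X \right)} = -6 + \frac{-700 + X}{2 X}$ ($E{\left(X \right)} = -6 + \frac{X - 700}{X + X} = -6 + \frac{-700 + X}{2 X}$)
$E{\left(B{\left(l{\left(1 \right)} \right)} \right)} - \sqrt{-180718 - 5542} = \left(- \frac{11}{2} - \frac{350}{8}\right) - \sqrt{-180718 - 5542} = \left(- \frac{11}{2} - \frac{175}{4}\right) - \sqrt{-186260} = \left(- \frac{11}{2} - \frac{175}{4}\right) - 2 i \sqrt{46565} = - \frac{197}{4} - 2 i \sqrt{46565}$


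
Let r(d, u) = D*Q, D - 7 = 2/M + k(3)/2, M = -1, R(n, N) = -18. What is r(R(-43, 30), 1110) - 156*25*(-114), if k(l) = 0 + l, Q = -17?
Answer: 888979/2 ≈ 4.4449e+5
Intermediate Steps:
k(l) = l
D = 13/2 (D = 7 + (2/(-1) + 3/2) = 7 + (2*(-1) + 3*(1/2)) = 7 + (-2 + 3/2) = 7 - 1/2 = 13/2 ≈ 6.5000)
r(d, u) = -221/2 (r(d, u) = (13/2)*(-17) = -221/2)
r(R(-43, 30), 1110) - 156*25*(-114) = -221/2 - 156*25*(-114) = -221/2 - 3900*(-114) = -221/2 + 444600 = 888979/2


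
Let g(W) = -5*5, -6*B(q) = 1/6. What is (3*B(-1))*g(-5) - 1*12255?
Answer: -147035/12 ≈ -12253.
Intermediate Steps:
B(q) = -1/36 (B(q) = -⅙/6 = -⅙*⅙ = -1/36)
g(W) = -25
(3*B(-1))*g(-5) - 1*12255 = (3*(-1/36))*(-25) - 1*12255 = -1/12*(-25) - 12255 = 25/12 - 12255 = -147035/12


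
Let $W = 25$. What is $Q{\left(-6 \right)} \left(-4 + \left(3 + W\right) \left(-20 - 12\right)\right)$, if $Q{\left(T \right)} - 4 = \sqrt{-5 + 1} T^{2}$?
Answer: $-3600 - 64800 i \approx -3600.0 - 64800.0 i$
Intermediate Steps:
$Q{\left(T \right)} = 4 + 2 i T^{2}$ ($Q{\left(T \right)} = 4 + \sqrt{-5 + 1} T^{2} = 4 + \sqrt{-4} T^{2} = 4 + 2 i T^{2}$)
$Q{\left(-6 \right)} \left(-4 + \left(3 + W\right) \left(-20 - 12\right)\right) = \left(4 + 2 i \left(-6\right)^{2}\right) \left(-4 + \left(3 + 25\right) \left(-20 - 12\right)\right) = \left(4 + 2 i 36\right) \left(-4 + 28 \left(-32\right)\right) = \left(4 + 72 i\right) \left(-4 - 896\right) = \left(4 + 72 i\right) \left(-900\right) = -3600 - 64800 i$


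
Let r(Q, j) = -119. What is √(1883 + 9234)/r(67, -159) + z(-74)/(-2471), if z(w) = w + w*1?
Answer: 148/2471 - √11117/119 ≈ -0.82613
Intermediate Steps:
z(w) = 2*w (z(w) = w + w = 2*w)
√(1883 + 9234)/r(67, -159) + z(-74)/(-2471) = √(1883 + 9234)/(-119) + (2*(-74))/(-2471) = √11117*(-1/119) - 148*(-1/2471) = -√11117/119 + 148/2471 = 148/2471 - √11117/119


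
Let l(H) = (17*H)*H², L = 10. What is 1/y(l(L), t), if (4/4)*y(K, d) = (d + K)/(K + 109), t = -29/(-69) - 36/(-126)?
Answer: 8263647/8211341 ≈ 1.0064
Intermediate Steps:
t = 341/483 (t = -29*(-1/69) - 36*(-1/126) = 29/69 + 2/7 = 341/483 ≈ 0.70600)
l(H) = 17*H³
y(K, d) = (K + d)/(109 + K) (y(K, d) = (d + K)/(K + 109) = (K + d)/(109 + K))
1/y(l(L), t) = 1/((17*10³ + 341/483)/(109 + 17*10³)) = 1/((17*1000 + 341/483)/(109 + 17*1000)) = 1/((17000 + 341/483)/(109 + 17000)) = 1/((8211341/483)/17109) = 1/((1/17109)*(8211341/483)) = 1/(8211341/8263647) = 8263647/8211341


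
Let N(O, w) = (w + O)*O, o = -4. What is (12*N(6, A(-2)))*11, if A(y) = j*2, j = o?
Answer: -1584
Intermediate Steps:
j = -4
A(y) = -8 (A(y) = -4*2 = -8)
N(O, w) = O*(O + w) (N(O, w) = (O + w)*O = O*(O + w))
(12*N(6, A(-2)))*11 = (12*(6*(6 - 8)))*11 = (12*(6*(-2)))*11 = (12*(-12))*11 = -144*11 = -1584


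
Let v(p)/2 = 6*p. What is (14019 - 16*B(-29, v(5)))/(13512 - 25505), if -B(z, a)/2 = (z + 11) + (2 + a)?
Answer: -15427/11993 ≈ -1.2863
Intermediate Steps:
v(p) = 12*p (v(p) = 2*(6*p) = 12*p)
B(z, a) = -26 - 2*a - 2*z (B(z, a) = -2*((z + 11) + (2 + a)) = -2*((11 + z) + (2 + a)) = -2*(13 + a + z) = -26 - 2*a - 2*z)
(14019 - 16*B(-29, v(5)))/(13512 - 25505) = (14019 - 16*(-26 - 24*5 - 2*(-29)))/(13512 - 25505) = (14019 - 16*(-26 - 2*60 + 58))/(-11993) = (14019 - 16*(-26 - 120 + 58))*(-1/11993) = (14019 - 16*(-88))*(-1/11993) = (14019 + 1408)*(-1/11993) = 15427*(-1/11993) = -15427/11993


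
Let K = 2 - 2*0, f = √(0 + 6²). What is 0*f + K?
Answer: 2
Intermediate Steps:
f = 6 (f = √(0 + 36) = √36 = 6)
K = 2 (K = 2 + 0 = 2)
0*f + K = 0*6 + 2 = 0 + 2 = 2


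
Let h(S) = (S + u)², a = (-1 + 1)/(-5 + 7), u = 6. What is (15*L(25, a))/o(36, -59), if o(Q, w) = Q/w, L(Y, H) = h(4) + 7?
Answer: -31565/12 ≈ -2630.4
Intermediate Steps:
a = 0 (a = 0/2 = 0*(½) = 0)
h(S) = (6 + S)² (h(S) = (S + 6)² = (6 + S)²)
L(Y, H) = 107 (L(Y, H) = (6 + 4)² + 7 = 10² + 7 = 100 + 7 = 107)
(15*L(25, a))/o(36, -59) = (15*107)/((36/(-59))) = 1605/((36*(-1/59))) = 1605/(-36/59) = 1605*(-59/36) = -31565/12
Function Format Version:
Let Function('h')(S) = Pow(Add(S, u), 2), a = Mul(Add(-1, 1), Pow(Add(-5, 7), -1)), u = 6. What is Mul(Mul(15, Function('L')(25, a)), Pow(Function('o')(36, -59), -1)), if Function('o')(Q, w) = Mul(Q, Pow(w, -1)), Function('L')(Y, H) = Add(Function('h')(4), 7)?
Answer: Rational(-31565, 12) ≈ -2630.4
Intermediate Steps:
a = 0 (a = Mul(0, Pow(2, -1)) = Mul(0, Rational(1, 2)) = 0)
Function('h')(S) = Pow(Add(6, S), 2) (Function('h')(S) = Pow(Add(S, 6), 2) = Pow(Add(6, S), 2))
Function('L')(Y, H) = 107 (Function('L')(Y, H) = Add(Pow(Add(6, 4), 2), 7) = Add(Pow(10, 2), 7) = Add(100, 7) = 107)
Mul(Mul(15, Function('L')(25, a)), Pow(Function('o')(36, -59), -1)) = Mul(Mul(15, 107), Pow(Mul(36, Pow(-59, -1)), -1)) = Mul(1605, Pow(Mul(36, Rational(-1, 59)), -1)) = Mul(1605, Pow(Rational(-36, 59), -1)) = Mul(1605, Rational(-59, 36)) = Rational(-31565, 12)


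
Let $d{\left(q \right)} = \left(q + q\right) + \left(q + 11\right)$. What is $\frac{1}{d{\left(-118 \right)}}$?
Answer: $- \frac{1}{343} \approx -0.0029155$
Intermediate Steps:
$d{\left(q \right)} = 11 + 3 q$ ($d{\left(q \right)} = 2 q + \left(11 + q\right) = 11 + 3 q$)
$\frac{1}{d{\left(-118 \right)}} = \frac{1}{11 + 3 \left(-118\right)} = \frac{1}{11 - 354} = \frac{1}{-343} = - \frac{1}{343}$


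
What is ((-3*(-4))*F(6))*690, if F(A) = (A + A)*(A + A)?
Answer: 1192320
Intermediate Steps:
F(A) = 4*A² (F(A) = (2*A)*(2*A) = 4*A²)
((-3*(-4))*F(6))*690 = ((-3*(-4))*(4*6²))*690 = (12*(4*36))*690 = (12*144)*690 = 1728*690 = 1192320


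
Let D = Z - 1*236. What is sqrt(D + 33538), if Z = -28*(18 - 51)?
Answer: sqrt(34226) ≈ 185.00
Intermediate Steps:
Z = 924 (Z = -28*(-33) = 924)
D = 688 (D = 924 - 1*236 = 924 - 236 = 688)
sqrt(D + 33538) = sqrt(688 + 33538) = sqrt(34226)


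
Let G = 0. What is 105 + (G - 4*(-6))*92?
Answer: 2313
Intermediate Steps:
105 + (G - 4*(-6))*92 = 105 + (0 - 4*(-6))*92 = 105 + (0 + 24)*92 = 105 + 24*92 = 105 + 2208 = 2313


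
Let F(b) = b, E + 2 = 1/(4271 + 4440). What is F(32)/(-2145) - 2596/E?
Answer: 16168649716/12456015 ≈ 1298.1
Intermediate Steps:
E = -17421/8711 (E = -2 + 1/(4271 + 4440) = -2 + 1/8711 = -17421/8711 ≈ -1.9999)
F(32)/(-2145) - 2596/E = 32/(-2145) - 2596/(-17421/8711) = 32*(-1/2145) - 2596*(-8711/17421) = -32/2145 + 22613756/17421 = 16168649716/12456015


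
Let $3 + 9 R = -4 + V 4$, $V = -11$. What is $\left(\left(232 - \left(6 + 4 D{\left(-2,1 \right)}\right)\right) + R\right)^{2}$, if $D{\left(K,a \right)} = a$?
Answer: $\frac{421201}{9} \approx 46800.0$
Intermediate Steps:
$R = - \frac{17}{3}$ ($R = - \frac{1}{3} + \frac{-4 - 44}{9} = - \frac{1}{3} + \frac{1}{9} \left(-48\right) = - \frac{1}{3} - \frac{16}{3} = - \frac{17}{3} \approx -5.6667$)
$\left(\left(232 - \left(6 + 4 D{\left(-2,1 \right)}\right)\right) + R\right)^{2} = \left(\left(232 - 10\right) - \frac{17}{3}\right)^{2} = \left(222 - \frac{17}{3}\right)^{2} = \left(\frac{649}{3}\right)^{2} = \frac{421201}{9}$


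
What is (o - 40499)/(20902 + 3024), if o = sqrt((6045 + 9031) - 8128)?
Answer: -40499/23926 + 3*sqrt(193)/11963 ≈ -1.6892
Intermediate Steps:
o = 6*sqrt(193) (o = sqrt(15076 - 8128) = sqrt(6948) = 6*sqrt(193) ≈ 83.355)
(o - 40499)/(20902 + 3024) = (6*sqrt(193) - 40499)/(20902 + 3024) = (-40499 + 6*sqrt(193))/23926 = (-40499 + 6*sqrt(193))*(1/23926) = -40499/23926 + 3*sqrt(193)/11963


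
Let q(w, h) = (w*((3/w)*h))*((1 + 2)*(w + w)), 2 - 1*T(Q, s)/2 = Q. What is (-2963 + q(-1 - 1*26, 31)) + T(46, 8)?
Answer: -18117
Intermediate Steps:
T(Q, s) = 4 - 2*Q
q(w, h) = 18*h*w (q(w, h) = (w*(3*h/w))*(3*(2*w)) = (3*h)*(6*w) = 18*h*w)
(-2963 + q(-1 - 1*26, 31)) + T(46, 8) = (-2963 + 18*31*(-1 - 1*26)) + (4 - 2*46) = (-2963 + 18*31*(-1 - 26)) + (4 - 92) = (-2963 + 18*31*(-27)) - 88 = (-2963 - 15066) - 88 = -18029 - 88 = -18117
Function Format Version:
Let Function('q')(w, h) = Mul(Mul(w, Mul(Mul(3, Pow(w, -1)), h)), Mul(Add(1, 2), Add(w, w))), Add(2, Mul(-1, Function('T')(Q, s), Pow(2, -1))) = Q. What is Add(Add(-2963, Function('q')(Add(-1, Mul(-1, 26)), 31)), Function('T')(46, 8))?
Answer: -18117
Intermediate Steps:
Function('T')(Q, s) = Add(4, Mul(-2, Q))
Function('q')(w, h) = Mul(18, h, w) (Function('q')(w, h) = Mul(Mul(w, Mul(3, h, Pow(w, -1))), Mul(3, Mul(2, w))) = Mul(Mul(3, h), Mul(6, w)) = Mul(18, h, w))
Add(Add(-2963, Function('q')(Add(-1, Mul(-1, 26)), 31)), Function('T')(46, 8)) = Add(Add(-2963, Mul(18, 31, Add(-1, Mul(-1, 26)))), Add(4, Mul(-2, 46))) = Add(Add(-2963, Mul(18, 31, Add(-1, -26))), Add(4, -92)) = Add(Add(-2963, Mul(18, 31, -27)), -88) = Add(Add(-2963, -15066), -88) = Add(-18029, -88) = -18117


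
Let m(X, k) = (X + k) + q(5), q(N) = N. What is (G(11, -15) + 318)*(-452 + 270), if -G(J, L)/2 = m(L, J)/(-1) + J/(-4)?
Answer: -59241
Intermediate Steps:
m(X, k) = 5 + X + k (m(X, k) = (X + k) + 5 = 5 + X + k)
G(J, L) = 10 + 2*L + 5*J/2 (G(J, L) = -2*((5 + L + J)/(-1) + J/(-4)) = -2*((5 + J + L)*(-1) + J*(-¼)) = -2*((-5 - J - L) - J/4) = -2*(-5 - L - 5*J/4) = 10 + 2*L + 5*J/2)
(G(11, -15) + 318)*(-452 + 270) = ((10 + 2*(-15) + (5/2)*11) + 318)*(-452 + 270) = ((10 - 30 + 55/2) + 318)*(-182) = (15/2 + 318)*(-182) = (651/2)*(-182) = -59241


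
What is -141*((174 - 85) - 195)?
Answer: 14946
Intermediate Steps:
-141*((174 - 85) - 195) = -141*(89 - 195) = -141*(-106) = 14946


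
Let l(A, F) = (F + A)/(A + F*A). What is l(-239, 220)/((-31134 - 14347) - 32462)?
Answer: -19/4116871317 ≈ -4.6152e-9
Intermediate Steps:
l(A, F) = (A + F)/(A + A*F)
l(-239, 220)/((-31134 - 14347) - 32462) = ((-239 + 220)/((-239)*(1 + 220)))/((-31134 - 14347) - 32462) = (-1/239*(-19)/221)/(-45481 - 32462) = -1/239*1/221*(-19)/(-77943) = (19/52819)*(-1/77943) = -19/4116871317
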